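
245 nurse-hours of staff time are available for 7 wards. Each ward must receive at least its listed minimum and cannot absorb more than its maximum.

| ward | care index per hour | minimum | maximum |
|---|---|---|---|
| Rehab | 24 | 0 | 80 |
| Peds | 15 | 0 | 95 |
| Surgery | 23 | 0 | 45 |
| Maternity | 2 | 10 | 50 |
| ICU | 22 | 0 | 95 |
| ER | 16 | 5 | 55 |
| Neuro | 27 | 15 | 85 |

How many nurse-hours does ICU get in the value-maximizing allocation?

20

Meeting every minimum uses 0+0+0+10+0+5+15 = 30 nurse-hours, leaving 215.
Order the wards by care index per hour: Neuro 27 > Rehab 24 > Surgery 23 > ICU 22 > ER 16 > Peds 15 > Maternity 2.
Give Neuro 70 more to hit its cap of 85 — 145 left.
Rehab takes 80 more to reach its cap of 80 — 65 left.
Surgery takes 45 more to reach its cap of 45 — 20 left.
ICU: +20 (room for 95) → 20. Pool exhausted.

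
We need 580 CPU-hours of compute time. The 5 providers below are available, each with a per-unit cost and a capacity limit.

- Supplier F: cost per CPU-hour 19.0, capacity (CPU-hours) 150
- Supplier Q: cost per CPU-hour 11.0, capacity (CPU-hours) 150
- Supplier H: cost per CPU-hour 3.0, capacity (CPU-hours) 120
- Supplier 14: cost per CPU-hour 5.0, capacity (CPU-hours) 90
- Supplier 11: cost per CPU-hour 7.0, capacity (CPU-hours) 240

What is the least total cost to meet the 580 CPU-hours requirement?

Use providers in increasing cost order.
Take 120 from Supplier H at 3.0 ; need 460 more.
Supplier 14 (5.0): use full 90 ; 370 CPU-hours to go.
Supplier 11 at 7.0: take all 240 CPU-hours ; 130 still needed.
Take 130 from Supplier Q at 11.0 to finish.
Supplier F: unused.
Cost = 120×3.0 + 90×5.0 + 240×7.0 + 130×11.0 = 3920.

3920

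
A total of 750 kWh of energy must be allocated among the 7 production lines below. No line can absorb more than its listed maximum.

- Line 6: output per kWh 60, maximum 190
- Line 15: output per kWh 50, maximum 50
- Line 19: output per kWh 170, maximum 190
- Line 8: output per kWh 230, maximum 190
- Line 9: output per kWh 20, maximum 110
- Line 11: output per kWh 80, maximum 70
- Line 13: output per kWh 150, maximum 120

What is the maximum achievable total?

110400

Rank by output per kWh: Line 8 230 > Line 19 170 > Line 13 150 > Line 11 80 > Line 6 60 > Line 15 50 > Line 9 20.
Give Line 8 190 to hit its cap of 190 ; 560 left.
Line 19 takes 190 to reach its cap of 190 ; 370 left.
Give Line 13 120 to hit its cap of 120 ; 250 left.
Line 11: +70 to 70 (cap) ; 180 left.
Line 6 has room for 190 but only 180 remain, so it gets 180.
Total = 60×180 + 170×190 + 230×190 + 80×70 + 150×120 = 110400.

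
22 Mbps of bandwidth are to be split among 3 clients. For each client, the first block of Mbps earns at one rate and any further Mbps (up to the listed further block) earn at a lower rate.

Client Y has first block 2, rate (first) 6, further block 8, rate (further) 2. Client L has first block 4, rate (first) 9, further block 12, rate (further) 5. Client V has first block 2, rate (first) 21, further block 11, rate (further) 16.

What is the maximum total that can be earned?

Order all 6 blocks by rate: Client V/first 21 > Client V/second 16 > Client L/first 9 > Client Y/first 6 > Client L/second 5 > Client Y/second 2.
Client V/first (21): +2 → 20 left.
Client V/second (16): +11 → 9 left.
Fill Client L first block (4 at 9) → 5 left.
Client Y/first (6): +2 → 3 left.
Client L second at 5: only 3 left, fill 3.
Total = 21×2 + 16×11 + 9×4 + 6×2 + 5×3 = 281.

281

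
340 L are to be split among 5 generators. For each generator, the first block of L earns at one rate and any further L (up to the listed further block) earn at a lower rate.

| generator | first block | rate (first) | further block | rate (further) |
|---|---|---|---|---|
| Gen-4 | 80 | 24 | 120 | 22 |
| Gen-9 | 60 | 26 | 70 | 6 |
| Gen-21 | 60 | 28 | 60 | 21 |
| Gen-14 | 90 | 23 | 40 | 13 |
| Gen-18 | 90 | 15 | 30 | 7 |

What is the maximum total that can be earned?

Treat each block as its own option and order by rate: Gen-21/first 28 > Gen-9/first 26 > Gen-4/first 24 > Gen-14/first 23 > Gen-4/second 22 > Gen-21/second 21 > Gen-18/first 15 > Gen-14/second 13 > Gen-18/second 7 > Gen-9/second 6.
Gen-21/first (28): +60 → 280 left.
Gen-9 first at 26: fill all 60 → 220 left.
Gen-4 first at 24: fill all 80 → 140 left.
Gen-14 first at 23: fill all 90 → 50 left.
Gen-4 second at 22: only 50 left, fill 50.
Total = 28×60 + 26×60 + 24×80 + 23×90 + 22×50 = 8330.

8330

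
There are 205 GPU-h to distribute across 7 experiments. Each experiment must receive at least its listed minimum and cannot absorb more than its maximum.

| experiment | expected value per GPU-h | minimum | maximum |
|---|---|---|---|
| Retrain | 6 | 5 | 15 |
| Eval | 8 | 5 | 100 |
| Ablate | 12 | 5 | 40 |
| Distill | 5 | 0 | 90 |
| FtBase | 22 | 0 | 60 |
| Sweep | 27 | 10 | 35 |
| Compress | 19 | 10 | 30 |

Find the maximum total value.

3625

Meeting every minimum uses 5+5+5+0+0+10+10 = 35 GPU-h, leaving 170.
Highest expected value per GPU-h first: Sweep 27 > FtBase 22 > Compress 19 > Ablate 12 > Eval 8 > Retrain 6 > Distill 5.
Sweep takes 25 more to reach its cap of 35 → 145 left.
FtBase takes 60 more to reach its cap of 60 → 85 left.
Give Compress 20 more to hit its cap of 30 → 65 left.
Give Ablate 35 more to hit its cap of 40 → 30 left.
Eval has room for 95 more but only 30 remain, so it gets 35.
Total = 6×5 + 8×35 + 12×40 + 22×60 + 27×35 + 19×30 = 3625.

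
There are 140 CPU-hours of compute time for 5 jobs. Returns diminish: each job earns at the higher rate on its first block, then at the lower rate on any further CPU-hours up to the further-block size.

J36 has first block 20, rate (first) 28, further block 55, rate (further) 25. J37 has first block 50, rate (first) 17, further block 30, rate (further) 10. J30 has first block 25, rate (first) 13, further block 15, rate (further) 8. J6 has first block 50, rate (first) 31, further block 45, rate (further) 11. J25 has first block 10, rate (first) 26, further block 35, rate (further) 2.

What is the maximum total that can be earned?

Order all 10 blocks by rate: J6/T1 31 > J36/T1 28 > J25/T1 26 > J36/T2 25 > J37/T1 17 > J30/T1 13 > J6/T2 11 > J37/T2 10 > J30/T2 8 > J25/T2 2.
Fill J6 T1 block (50 at 31) → 90 left.
J36 T1 at 28: fill all 20 → 70 left.
Fill J25 T1 block (10 at 26) → 60 left.
J36 T2 at 25: fill all 55 → 5 left.
J37/T1: +5 of 50 at 17; pool empty.
Total = 31×50 + 28×20 + 26×10 + 25×55 + 17×5 = 3830.

3830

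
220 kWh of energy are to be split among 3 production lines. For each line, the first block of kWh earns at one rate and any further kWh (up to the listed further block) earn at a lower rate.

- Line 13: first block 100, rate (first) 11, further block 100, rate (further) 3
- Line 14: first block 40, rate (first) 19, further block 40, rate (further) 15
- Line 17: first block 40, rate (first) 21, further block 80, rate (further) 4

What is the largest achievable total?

Treat each block as its own option and order by rate: Line 17/tier1 21 > Line 14/tier1 19 > Line 14/tier2 15 > Line 13/tier1 11 > Line 17/tier2 4 > Line 13/tier2 3.
Fill Line 17 tier1 block (40 at 21) → 180 left.
Line 14 tier1 at 19: fill all 40 → 140 left.
Line 14 tier2 at 15: fill all 40 → 100 left.
Line 13 tier1 at 11: fill all 100 → 0 left.
Total = 21×40 + 19×40 + 15×40 + 11×100 = 3300.

3300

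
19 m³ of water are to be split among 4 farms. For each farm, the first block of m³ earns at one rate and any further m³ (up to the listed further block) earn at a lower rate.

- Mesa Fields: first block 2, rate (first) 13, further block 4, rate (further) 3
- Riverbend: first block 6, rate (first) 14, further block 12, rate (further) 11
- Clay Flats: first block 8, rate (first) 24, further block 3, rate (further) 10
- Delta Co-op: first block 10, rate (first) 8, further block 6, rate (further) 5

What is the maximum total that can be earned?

335

Rank every tier by rate: Clay Flats/first 24 > Riverbend/first 14 > Mesa Fields/first 13 > Riverbend/second 11 > Clay Flats/second 10 > Delta Co-op/first 8 > Delta Co-op/second 5 > Mesa Fields/second 3.
Clay Flats first at 24: fill all 8 → 11 left.
Fill Riverbend first block (6 at 14) → 5 left.
Fill Mesa Fields first block (2 at 13) → 3 left.
Riverbend/second: +3 of 12 at 11; pool empty.
Total = 24×8 + 14×6 + 13×2 + 11×3 = 335.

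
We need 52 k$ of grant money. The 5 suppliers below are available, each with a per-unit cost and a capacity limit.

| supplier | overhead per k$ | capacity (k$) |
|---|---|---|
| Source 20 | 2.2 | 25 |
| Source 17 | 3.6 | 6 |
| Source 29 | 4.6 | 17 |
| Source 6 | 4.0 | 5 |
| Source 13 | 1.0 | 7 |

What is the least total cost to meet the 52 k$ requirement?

145

Cheapest first:
Take 7 from Source 13 at 1.0 → need 45 more.
Source 20 at 2.2: take all 25 k$ → 20 still needed.
Source 17 (3.6): use full 6 → 14 k$ to go.
Source 6 (4.0): use full 5 → 9 k$ to go.
Take 9 from Source 29 at 4.6 to finish.
Cost = 7×1.0 + 25×2.2 + 6×3.6 + 5×4.0 + 9×4.6 = 145.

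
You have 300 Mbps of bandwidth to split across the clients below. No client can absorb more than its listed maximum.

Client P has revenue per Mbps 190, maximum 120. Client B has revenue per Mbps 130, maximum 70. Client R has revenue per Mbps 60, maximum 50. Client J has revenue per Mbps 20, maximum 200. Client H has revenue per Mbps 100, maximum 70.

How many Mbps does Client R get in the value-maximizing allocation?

40

Rank by revenue per Mbps: Client P 190 > Client B 130 > Client H 100 > Client R 60 > Client J 20.
Give Client P 120 to hit its cap of 120 — 180 left.
Client B takes 70 to reach its cap of 70 — 110 left.
Give Client H 70 to hit its cap of 70 — 40 left.
Client R: +40 (room for 50) → 40. Pool exhausted.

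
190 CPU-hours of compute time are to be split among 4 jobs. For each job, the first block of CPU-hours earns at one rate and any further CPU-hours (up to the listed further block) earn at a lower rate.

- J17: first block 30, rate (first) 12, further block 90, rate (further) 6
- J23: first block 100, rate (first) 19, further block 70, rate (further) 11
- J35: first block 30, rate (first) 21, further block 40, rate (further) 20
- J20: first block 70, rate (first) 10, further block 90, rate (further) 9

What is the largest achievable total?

Order all 8 blocks by rate: J35/first 21 > J35/second 20 > J23/first 19 > J17/first 12 > J23/second 11 > J20/first 10 > J20/second 9 > J17/second 6.
Fill J35 first block (30 at 21) — 160 left.
J35/second (20): +40 — 120 left.
Fill J23 first block (100 at 19) — 20 left.
J17/first: +20 of 30 at 12; pool empty.
Total = 21×30 + 20×40 + 19×100 + 12×20 = 3570.

3570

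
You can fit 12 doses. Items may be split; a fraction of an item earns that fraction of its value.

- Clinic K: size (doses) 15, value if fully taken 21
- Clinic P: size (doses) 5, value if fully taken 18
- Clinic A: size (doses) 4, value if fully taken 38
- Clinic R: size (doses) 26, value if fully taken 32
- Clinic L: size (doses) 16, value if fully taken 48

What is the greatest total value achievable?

65

Sort by value density: Clinic A 38/4≈9.5, Clinic P 18/5≈3.6, Clinic L 48/16≈3, Clinic K 21/15≈1.4, Clinic R 32/26≈1.23.
Take all of Clinic A (4 doses, value 38) ; 8 doses left.
Clinic P: take in full, 5 doses for value 18 ; 3 left.
Fill the last 3 doses with part of Clinic L: 3/16 of it earns 9.
Total value = 65.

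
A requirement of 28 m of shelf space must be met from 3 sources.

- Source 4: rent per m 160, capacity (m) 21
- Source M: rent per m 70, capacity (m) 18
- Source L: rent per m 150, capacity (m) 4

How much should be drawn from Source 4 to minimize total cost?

Use sources in increasing cost order.
Source M (70): use full 18 ; 10 m to go.
Take 4 from Source L at 150 ; need 6 more.
Source 4 at 160: take 6 of its 21 ; requirement met.

6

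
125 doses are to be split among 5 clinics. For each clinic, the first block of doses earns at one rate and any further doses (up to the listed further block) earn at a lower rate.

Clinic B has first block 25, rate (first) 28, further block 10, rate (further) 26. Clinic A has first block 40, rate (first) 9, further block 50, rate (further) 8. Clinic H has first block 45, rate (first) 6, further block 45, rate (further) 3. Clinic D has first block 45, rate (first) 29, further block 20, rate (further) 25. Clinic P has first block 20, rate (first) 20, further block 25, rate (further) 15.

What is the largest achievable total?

Treat each block as its own option and order by rate: Clinic D/T1 29 > Clinic B/T1 28 > Clinic B/T2 26 > Clinic D/T2 25 > Clinic P/T1 20 > Clinic P/T2 15 > Clinic A/T1 9 > Clinic A/T2 8 > Clinic H/T1 6 > Clinic H/T2 3.
Clinic D T1 at 29: fill all 45 → 80 left.
Fill Clinic B T1 block (25 at 28) → 55 left.
Clinic B/T2 (26): +10 → 45 left.
Clinic D/T2 (25): +20 → 25 left.
Clinic P T1 at 20: fill all 20 → 5 left.
Clinic P/T2: +5 of 25 at 15; pool empty.
Total = 29×45 + 28×25 + 26×10 + 25×20 + 20×20 + 15×5 = 3240.

3240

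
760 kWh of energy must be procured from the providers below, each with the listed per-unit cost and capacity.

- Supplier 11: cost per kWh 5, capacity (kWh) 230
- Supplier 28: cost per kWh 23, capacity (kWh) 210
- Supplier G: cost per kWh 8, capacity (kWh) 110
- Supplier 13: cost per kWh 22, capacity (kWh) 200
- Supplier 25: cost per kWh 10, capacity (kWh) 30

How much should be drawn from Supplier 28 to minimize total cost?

190

Fill from the cheapest provider first.
Supplier 11 (5): use full 230 → 530 kWh to go.
Supplier G at 8: take all 110 kWh → 420 still needed.
Take 30 from Supplier 25 at 10 → need 390 more.
Take 200 from Supplier 13 at 22 → need 190 more.
Supplier 28 (23): take the remaining 190 → done.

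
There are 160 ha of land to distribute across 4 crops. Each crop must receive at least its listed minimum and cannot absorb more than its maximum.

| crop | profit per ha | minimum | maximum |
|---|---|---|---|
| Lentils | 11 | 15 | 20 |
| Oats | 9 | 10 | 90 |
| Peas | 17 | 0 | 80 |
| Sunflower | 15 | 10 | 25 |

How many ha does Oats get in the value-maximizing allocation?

Meeting every minimum uses 15+10+0+10 = 35 ha, leaving 125.
Order the crops by profit per ha: Peas 17 > Sunflower 15 > Lentils 11 > Oats 9.
Give Peas 80 more to hit its cap of 80 — 45 left.
Give Sunflower 15 more to hit its cap of 25 — 30 left.
Lentils: +5 to 20 (cap) — 25 left.
Only 25 left; Oats takes them to reach 35.

35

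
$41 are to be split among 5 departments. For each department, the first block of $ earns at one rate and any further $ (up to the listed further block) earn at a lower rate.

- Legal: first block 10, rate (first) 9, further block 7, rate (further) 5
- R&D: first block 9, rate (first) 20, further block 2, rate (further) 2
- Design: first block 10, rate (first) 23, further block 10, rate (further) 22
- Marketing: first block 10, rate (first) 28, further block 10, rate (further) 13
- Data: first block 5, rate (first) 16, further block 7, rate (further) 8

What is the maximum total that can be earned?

942

Rank every tier by rate: Marketing/tier1 28 > Design/tier1 23 > Design/tier2 22 > R&D/tier1 20 > Data/tier1 16 > Marketing/tier2 13 > Legal/tier1 9 > Data/tier2 8 > Legal/tier2 5 > R&D/tier2 2.
Fill Marketing tier1 block (10 at 28) — 31 left.
Design/tier1 (23): +10 — 21 left.
Fill Design tier2 block (10 at 22) — 11 left.
Fill R&D tier1 block (9 at 20) — 2 left.
Data/tier1: +2 of 5 at 16; pool empty.
Total = 28×10 + 23×10 + 22×10 + 20×9 + 16×2 = 942.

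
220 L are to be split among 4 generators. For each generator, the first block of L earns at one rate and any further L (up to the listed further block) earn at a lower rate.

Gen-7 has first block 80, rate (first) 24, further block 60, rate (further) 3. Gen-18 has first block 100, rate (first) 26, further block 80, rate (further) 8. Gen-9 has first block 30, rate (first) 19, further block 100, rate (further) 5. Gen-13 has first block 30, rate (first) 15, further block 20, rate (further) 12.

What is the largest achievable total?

Rank every tier by rate: Gen-18/T1 26 > Gen-7/T1 24 > Gen-9/T1 19 > Gen-13/T1 15 > Gen-13/T2 12 > Gen-18/T2 8 > Gen-9/T2 5 > Gen-7/T2 3.
Fill Gen-18 T1 block (100 at 26) → 120 left.
Fill Gen-7 T1 block (80 at 24) → 40 left.
Gen-9/T1 (19): +30 → 10 left.
Gen-13/T1: +10 of 30 at 15; pool empty.
Total = 26×100 + 24×80 + 19×30 + 15×10 = 5240.

5240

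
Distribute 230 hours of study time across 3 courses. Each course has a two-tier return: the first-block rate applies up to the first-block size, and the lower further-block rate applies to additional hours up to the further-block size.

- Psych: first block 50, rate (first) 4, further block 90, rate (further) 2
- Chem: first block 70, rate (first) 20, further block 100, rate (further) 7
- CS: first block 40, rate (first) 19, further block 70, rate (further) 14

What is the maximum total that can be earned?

Treat each block as its own option and order by rate: Chem/T1 20 > CS/T1 19 > CS/T2 14 > Chem/T2 7 > Psych/T1 4 > Psych/T2 2.
Fill Chem T1 block (70 at 20) — 160 left.
CS/T1 (19): +40 — 120 left.
CS/T2 (14): +70 — 50 left.
Chem T2 at 7: only 50 left, fill 50.
Total = 20×70 + 19×40 + 14×70 + 7×50 = 3490.

3490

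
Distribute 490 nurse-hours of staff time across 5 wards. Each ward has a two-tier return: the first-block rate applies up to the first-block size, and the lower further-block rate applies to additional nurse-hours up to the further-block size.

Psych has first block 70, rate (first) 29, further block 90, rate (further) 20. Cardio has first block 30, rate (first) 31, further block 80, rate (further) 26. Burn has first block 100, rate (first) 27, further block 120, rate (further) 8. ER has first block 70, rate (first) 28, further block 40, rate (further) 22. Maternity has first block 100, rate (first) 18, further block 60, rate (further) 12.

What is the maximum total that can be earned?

Rank every tier by rate: Cardio/first 31 > Psych/first 29 > ER/first 28 > Burn/first 27 > Cardio/second 26 > ER/second 22 > Psych/second 20 > Maternity/first 18 > Maternity/second 12 > Burn/second 8.
Fill Cardio first block (30 at 31) ; 460 left.
Psych/first (29): +70 ; 390 left.
ER/first (28): +70 ; 320 left.
Fill Burn first block (100 at 27) ; 220 left.
Fill Cardio second block (80 at 26) ; 140 left.
ER/second (22): +40 ; 100 left.
Fill Psych second block (90 at 20) ; 10 left.
Maternity first at 18: only 10 left, fill 10.
Total = 31×30 + 29×70 + 28×70 + 27×100 + 26×80 + 22×40 + 20×90 + 18×10 = 12560.

12560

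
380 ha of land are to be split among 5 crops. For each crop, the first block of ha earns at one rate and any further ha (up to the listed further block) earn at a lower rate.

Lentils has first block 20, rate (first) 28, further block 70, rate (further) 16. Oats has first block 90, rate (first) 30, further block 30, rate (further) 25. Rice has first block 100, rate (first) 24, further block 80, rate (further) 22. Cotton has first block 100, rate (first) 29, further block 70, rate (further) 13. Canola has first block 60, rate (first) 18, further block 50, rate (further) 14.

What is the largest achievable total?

10190

Order all 10 blocks by rate: Oats/tier1 30 > Cotton/tier1 29 > Lentils/tier1 28 > Oats/tier2 25 > Rice/tier1 24 > Rice/tier2 22 > Canola/tier1 18 > Lentils/tier2 16 > Canola/tier2 14 > Cotton/tier2 13.
Fill Oats tier1 block (90 at 30) → 290 left.
Fill Cotton tier1 block (100 at 29) → 190 left.
Lentils/tier1 (28): +20 → 170 left.
Fill Oats tier2 block (30 at 25) → 140 left.
Fill Rice tier1 block (100 at 24) → 40 left.
Rice tier2 at 22: only 40 left, fill 40.
Total = 30×90 + 29×100 + 28×20 + 25×30 + 24×100 + 22×40 = 10190.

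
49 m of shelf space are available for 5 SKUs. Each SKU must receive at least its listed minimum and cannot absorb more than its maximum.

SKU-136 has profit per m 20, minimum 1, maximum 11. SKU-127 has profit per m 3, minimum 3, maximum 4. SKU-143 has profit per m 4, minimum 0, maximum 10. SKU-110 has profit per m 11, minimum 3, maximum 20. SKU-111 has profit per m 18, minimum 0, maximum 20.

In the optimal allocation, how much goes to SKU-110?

15

Meeting every minimum uses 1+3+0+3+0 = 7 m, leaving 42.
Rank by profit per m: SKU-136 20 > SKU-111 18 > SKU-110 11 > SKU-143 4 > SKU-127 3.
SKU-136: +10 to 11 (cap) ; 32 left.
SKU-111 takes 20 more to reach its cap of 20 ; 12 left.
Only 12 left; SKU-110 takes them to reach 15.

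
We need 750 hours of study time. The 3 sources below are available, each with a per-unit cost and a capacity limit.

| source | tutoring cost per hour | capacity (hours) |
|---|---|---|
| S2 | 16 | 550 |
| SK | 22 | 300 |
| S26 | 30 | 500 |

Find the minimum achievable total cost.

Use sources in increasing cost order.
S2 (16): use full 550 — 200 hours to go.
Take 200 from SK at 22 to finish.
S26: unused.
Cost = 550×16 + 200×22 = 13200.

13200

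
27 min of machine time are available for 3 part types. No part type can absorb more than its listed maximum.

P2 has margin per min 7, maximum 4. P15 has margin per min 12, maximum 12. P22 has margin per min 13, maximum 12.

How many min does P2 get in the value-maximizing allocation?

Rank by margin per min: P22 13 > P15 12 > P2 7.
P22: +12 to 12 (cap) — 15 left.
Give P15 12 to hit its cap of 12 — 3 left.
P2 has room for 4 but only 3 remain, so it gets 3.

3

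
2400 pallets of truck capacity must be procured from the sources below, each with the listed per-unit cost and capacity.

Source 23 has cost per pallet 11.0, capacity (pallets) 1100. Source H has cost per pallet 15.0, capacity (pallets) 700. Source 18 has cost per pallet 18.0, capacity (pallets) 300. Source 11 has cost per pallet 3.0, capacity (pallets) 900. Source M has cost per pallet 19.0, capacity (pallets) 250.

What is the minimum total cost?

Fill from the cheapest source first.
Source 11 (3.0): use full 900 ; 1500 pallets to go.
Source 23 (11.0): use full 1100 ; 400 pallets to go.
Source H (15.0): take the remaining 400 ; done.
Source 18, Source M: unused.
Cost = 900×3.0 + 1100×11.0 + 400×15.0 = 20800.

20800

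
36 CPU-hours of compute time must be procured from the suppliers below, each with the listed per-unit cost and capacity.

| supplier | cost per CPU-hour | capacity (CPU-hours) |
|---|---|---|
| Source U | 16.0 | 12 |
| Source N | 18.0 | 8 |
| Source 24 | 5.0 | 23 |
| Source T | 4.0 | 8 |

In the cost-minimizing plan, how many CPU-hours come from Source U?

Use suppliers in increasing cost order.
Source T (4.0): use full 8 ; 28 CPU-hours to go.
Take 23 from Source 24 at 5.0 ; need 5 more.
Source U at 16.0: take 5 of its 12 ; requirement met.
Source N: unused.

5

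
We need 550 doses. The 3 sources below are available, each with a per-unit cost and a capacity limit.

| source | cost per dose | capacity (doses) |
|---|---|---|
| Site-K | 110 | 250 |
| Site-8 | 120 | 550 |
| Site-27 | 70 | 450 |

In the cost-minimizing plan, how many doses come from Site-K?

Use sources in increasing cost order.
Site-27 at 70: take all 450 doses → 100 still needed.
Site-K at 110: take 100 of its 250 → requirement met.
Site-8: unused.

100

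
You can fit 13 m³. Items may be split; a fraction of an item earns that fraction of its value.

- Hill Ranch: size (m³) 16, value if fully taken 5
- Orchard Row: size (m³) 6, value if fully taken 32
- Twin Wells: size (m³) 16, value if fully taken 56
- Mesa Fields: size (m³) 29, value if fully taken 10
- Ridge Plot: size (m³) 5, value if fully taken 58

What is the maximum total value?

97

Rank by value-to-size ratio: Ridge Plot 58/5≈11.6, Orchard Row 32/6≈5.33, Twin Wells 56/16≈3.5, Mesa Fields 10/29≈0.345, Hill Ranch 5/16≈0.312.
All 5 m³ of Ridge Plot fit (value 58) — 8 remain.
Orchard Row: take in full, 6 m³ for value 32 — 2 left.
Fill the last 2 m³ with part of Twin Wells: 2/16 of it earns 7.
Total value = 97.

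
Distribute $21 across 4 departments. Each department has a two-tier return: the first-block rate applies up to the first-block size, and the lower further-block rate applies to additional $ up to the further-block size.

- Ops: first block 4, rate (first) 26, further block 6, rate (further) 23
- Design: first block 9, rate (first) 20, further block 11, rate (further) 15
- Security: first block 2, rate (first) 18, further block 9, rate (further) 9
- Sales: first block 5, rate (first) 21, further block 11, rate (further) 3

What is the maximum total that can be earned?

Treat each block as its own option and order by rate: Ops/tier1 26 > Ops/tier2 23 > Sales/tier1 21 > Design/tier1 20 > Security/tier1 18 > Design/tier2 15 > Security/tier2 9 > Sales/tier2 3.
Fill Ops tier1 block (4 at 26) — 17 left.
Ops/tier2 (23): +6 — 11 left.
Sales tier1 at 21: fill all 5 — 6 left.
6 remain; put them into Design tier1 at 20.
Total = 26×4 + 23×6 + 21×5 + 20×6 = 467.

467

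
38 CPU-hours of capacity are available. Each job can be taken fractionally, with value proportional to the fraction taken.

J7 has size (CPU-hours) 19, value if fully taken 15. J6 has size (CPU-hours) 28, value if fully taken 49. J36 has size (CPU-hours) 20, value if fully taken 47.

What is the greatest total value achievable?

78.5

Sort by value density: J36 47/20≈2.35, J6 49/28≈1.75, J7 15/19≈0.789.
J36: take in full, 20 CPU-hours for value 47 ; 18 left.
Fill the last 18 CPU-hours with part of J6: 18/28 of it earns 31.5.
Total value = 78.5.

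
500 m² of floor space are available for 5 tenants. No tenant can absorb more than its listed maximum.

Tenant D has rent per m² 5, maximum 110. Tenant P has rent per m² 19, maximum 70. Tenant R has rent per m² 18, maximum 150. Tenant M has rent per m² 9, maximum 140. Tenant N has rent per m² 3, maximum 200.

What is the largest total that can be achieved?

5930

Highest rent per m² first: Tenant P 19 > Tenant R 18 > Tenant M 9 > Tenant D 5 > Tenant N 3.
Give Tenant P 70 to hit its cap of 70 ; 430 left.
Tenant R: +150 to 150 (cap) ; 280 left.
Tenant M: +140 to 140 (cap) ; 140 left.
Give Tenant D 110 to hit its cap of 110 ; 30 left.
Only 30 left; Tenant N takes them to reach 30.
Total = 5×110 + 19×70 + 18×150 + 9×140 + 3×30 = 5930.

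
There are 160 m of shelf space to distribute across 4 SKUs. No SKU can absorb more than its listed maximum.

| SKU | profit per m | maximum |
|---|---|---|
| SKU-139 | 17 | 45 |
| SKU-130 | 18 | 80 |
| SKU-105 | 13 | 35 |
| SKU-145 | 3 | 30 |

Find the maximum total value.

Highest profit per m first: SKU-130 18 > SKU-139 17 > SKU-105 13 > SKU-145 3.
SKU-130 takes 80 to reach its cap of 80 ; 80 left.
SKU-139: +45 to 45 (cap) ; 35 left.
Give SKU-105 35 to hit its cap of 35 ; 0 left.
Total = 17×45 + 18×80 + 13×35 = 2660.

2660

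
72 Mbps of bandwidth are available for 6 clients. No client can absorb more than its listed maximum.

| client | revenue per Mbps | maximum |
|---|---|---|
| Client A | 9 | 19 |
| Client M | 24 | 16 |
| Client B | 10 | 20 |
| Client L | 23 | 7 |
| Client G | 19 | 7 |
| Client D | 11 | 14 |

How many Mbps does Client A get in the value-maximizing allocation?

Order the clients by revenue per Mbps: Client M 24 > Client L 23 > Client G 19 > Client D 11 > Client B 10 > Client A 9.
Client M: +16 to 16 (cap) — 56 left.
Client L: +7 to 7 (cap) — 49 left.
Client G: +7 to 7 (cap) — 42 left.
Give Client D 14 to hit its cap of 14 — 28 left.
Client B takes 20 to reach its cap of 20 — 8 left.
Client A has room for 19 but only 8 remain, so it gets 8.

8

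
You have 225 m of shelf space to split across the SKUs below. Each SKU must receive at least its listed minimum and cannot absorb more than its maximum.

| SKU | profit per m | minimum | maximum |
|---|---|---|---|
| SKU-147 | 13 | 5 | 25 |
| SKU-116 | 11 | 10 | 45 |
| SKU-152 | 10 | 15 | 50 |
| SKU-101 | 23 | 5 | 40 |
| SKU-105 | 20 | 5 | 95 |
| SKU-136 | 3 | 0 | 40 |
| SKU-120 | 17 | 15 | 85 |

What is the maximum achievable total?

4165

Meeting every minimum uses 5+10+15+5+5+0+15 = 55 m, leaving 170.
Rank by profit per m: SKU-101 23 > SKU-105 20 > SKU-120 17 > SKU-147 13 > SKU-116 11 > SKU-152 10 > SKU-136 3.
Give SKU-101 35 more to hit its cap of 40 → 135 left.
SKU-105 takes 90 more to reach its cap of 95 → 45 left.
SKU-120 has room for 70 more but only 45 remain, so it gets 60.
Total = 13×5 + 11×10 + 10×15 + 23×40 + 20×95 + 17×60 = 4165.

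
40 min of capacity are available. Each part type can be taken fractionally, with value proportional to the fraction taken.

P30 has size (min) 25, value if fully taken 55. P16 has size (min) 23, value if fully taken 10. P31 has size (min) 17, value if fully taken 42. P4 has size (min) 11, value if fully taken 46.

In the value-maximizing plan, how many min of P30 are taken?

Best value per unit of size first: P4 46/11≈4.18, P31 42/17≈2.47, P30 55/25≈2.2, P16 10/23≈0.435.
P4: take in full, 11 min for value 46 ; 29 left.
Take all of P31 (17 min, value 42) ; 12 min left.
Only 12 min remain; take 12/25 of P30 for value 55×12/25 = 26.4.

12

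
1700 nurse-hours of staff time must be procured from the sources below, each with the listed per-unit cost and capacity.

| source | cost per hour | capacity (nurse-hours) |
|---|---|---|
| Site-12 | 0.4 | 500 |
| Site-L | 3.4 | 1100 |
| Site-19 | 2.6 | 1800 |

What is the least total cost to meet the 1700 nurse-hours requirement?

Use sources in increasing cost order.
Site-12 (0.4): use full 500 → 1200 nurse-hours to go.
Site-19 (2.6): take the remaining 1200 → done.
Site-L: unused.
Cost = 500×0.4 + 1200×2.6 = 3320.

3320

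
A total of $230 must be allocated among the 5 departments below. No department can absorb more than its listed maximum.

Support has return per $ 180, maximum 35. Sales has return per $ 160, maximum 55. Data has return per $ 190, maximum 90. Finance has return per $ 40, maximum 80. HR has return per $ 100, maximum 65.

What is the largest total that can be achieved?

37200

Order the departments by return per $: Data 190 > Support 180 > Sales 160 > HR 100 > Finance 40.
Give Data 90 to hit its cap of 90 — 140 left.
Support: +35 to 35 (cap) — 105 left.
Give Sales 55 to hit its cap of 55 — 50 left.
Only 50 left; HR takes them to reach 50.
Total = 180×35 + 160×55 + 190×90 + 100×50 = 37200.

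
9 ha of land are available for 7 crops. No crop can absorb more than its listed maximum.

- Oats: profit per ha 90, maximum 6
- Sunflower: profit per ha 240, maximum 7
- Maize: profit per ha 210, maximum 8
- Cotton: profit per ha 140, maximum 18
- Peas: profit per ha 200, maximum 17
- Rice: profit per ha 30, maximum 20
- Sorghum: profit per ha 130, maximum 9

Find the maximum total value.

Rank by profit per ha: Sunflower 240 > Maize 210 > Peas 200 > Cotton 140 > Sorghum 130 > Oats 90 > Rice 30.
Give Sunflower 7 to hit its cap of 7 ; 2 left.
Maize: +2 (room for 8) → 2. Pool exhausted.
Total = 240×7 + 210×2 = 2100.

2100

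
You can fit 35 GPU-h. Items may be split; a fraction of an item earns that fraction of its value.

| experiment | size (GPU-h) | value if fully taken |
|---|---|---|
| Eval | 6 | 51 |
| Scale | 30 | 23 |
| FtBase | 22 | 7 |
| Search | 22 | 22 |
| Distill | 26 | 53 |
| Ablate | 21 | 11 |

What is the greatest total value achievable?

107

Best value per unit of size first: Eval 51/6≈8.5, Distill 53/26≈2.04, Search 22/22≈1, Scale 23/30≈0.767, Ablate 11/21≈0.524, FtBase 7/22≈0.318.
All 6 GPU-h of Eval fit (value 51) ; 29 remain.
Distill: take in full, 26 GPU-h for value 53 ; 3 left.
3 GPU-h left: a 3/22 share of Search gives 22×3/22 = 3.
Total value = 107.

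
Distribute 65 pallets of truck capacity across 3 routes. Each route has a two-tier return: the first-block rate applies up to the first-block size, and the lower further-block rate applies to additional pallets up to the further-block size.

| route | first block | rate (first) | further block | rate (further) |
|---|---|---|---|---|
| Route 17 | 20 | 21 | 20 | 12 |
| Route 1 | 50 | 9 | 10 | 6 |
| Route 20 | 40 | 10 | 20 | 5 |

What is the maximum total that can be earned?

910

Order all 6 blocks by rate: Route 17/first 21 > Route 17/second 12 > Route 20/first 10 > Route 1/first 9 > Route 1/second 6 > Route 20/second 5.
Route 17/first (21): +20 — 45 left.
Fill Route 17 second block (20 at 12) — 25 left.
Route 20 first at 10: only 25 left, fill 25.
Total = 21×20 + 12×20 + 10×25 = 910.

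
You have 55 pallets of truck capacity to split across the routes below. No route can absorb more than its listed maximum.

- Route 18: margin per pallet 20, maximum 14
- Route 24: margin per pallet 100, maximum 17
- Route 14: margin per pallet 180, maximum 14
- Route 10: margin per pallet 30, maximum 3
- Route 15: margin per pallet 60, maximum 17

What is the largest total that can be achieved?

Order the routes by margin per pallet: Route 14 180 > Route 24 100 > Route 15 60 > Route 10 30 > Route 18 20.
Give Route 14 14 to hit its cap of 14 ; 41 left.
Give Route 24 17 to hit its cap of 17 ; 24 left.
Route 15: +17 to 17 (cap) ; 7 left.
Route 10: +3 to 3 (cap) ; 4 left.
Route 18 has room for 14 but only 4 remain, so it gets 4.
Total = 20×4 + 100×17 + 180×14 + 30×3 + 60×17 = 5410.

5410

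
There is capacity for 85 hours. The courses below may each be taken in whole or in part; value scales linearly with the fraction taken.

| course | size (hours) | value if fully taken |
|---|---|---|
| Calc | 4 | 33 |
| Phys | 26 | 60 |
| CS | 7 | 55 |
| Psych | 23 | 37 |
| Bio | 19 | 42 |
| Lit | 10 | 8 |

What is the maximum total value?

231.8

Rank by value-to-size ratio: Calc 33/4≈8.25, CS 55/7≈7.86, Phys 60/26≈2.31, Bio 42/19≈2.21, Psych 37/23≈1.61, Lit 8/10≈0.8.
Take all of Calc (4 hours, value 33) ; 81 hours left.
Take all of CS (7 hours, value 55) ; 74 hours left.
All 26 hours of Phys fit (value 60) ; 48 remain.
Bio: take in full, 19 hours for value 42 ; 29 left.
Psych: take in full, 23 hours for value 37 ; 6 left.
Fill the last 6 hours with part of Lit: 6/10 of it earns 4.8.
Total value = 231.8.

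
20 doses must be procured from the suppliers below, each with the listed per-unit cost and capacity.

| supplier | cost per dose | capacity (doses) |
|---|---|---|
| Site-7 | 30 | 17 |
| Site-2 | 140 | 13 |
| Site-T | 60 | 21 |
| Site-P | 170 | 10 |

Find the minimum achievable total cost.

690

Use suppliers in increasing cost order.
Site-7 at 30: take all 17 doses — 3 still needed.
Take 3 from Site-T at 60 to finish.
Site-2, Site-P: unused.
Cost = 17×30 + 3×60 = 690.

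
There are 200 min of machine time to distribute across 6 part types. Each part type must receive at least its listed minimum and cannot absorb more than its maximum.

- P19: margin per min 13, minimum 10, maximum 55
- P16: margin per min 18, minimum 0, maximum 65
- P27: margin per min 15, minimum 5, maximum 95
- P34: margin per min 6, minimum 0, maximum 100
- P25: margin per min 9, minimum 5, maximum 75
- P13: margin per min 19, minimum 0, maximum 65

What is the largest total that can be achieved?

3405

Meeting every minimum uses 10+0+5+0+5+0 = 20 min, leaving 180.
Order the part types by margin per min: P13 19 > P16 18 > P27 15 > P19 13 > P25 9 > P34 6.
P13 takes 65 more to reach its cap of 65 ; 115 left.
Give P16 65 more to hit its cap of 65 ; 50 left.
Only 50 left; P27 takes them to reach 55.
Total = 13×10 + 18×65 + 15×55 + 9×5 + 19×65 = 3405.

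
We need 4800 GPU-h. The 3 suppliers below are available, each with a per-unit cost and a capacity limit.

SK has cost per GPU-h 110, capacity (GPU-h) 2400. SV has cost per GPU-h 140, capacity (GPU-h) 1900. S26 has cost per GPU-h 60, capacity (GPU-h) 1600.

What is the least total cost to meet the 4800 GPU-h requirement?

Cheapest first:
Take 1600 from S26 at 60 → need 3200 more.
Take 2400 from SK at 110 → need 800 more.
SV at 140: take 800 of its 1900 → requirement met.
Cost = 1600×60 + 2400×110 + 800×140 = 472000.

472000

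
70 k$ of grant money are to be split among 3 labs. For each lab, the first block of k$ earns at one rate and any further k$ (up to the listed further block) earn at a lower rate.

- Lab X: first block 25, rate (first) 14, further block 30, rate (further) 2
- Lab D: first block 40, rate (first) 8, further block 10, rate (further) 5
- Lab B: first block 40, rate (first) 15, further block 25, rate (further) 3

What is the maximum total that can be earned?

990

Treat each block as its own option and order by rate: Lab B/first 15 > Lab X/first 14 > Lab D/first 8 > Lab D/second 5 > Lab B/second 3 > Lab X/second 2.
Fill Lab B first block (40 at 15) — 30 left.
Fill Lab X first block (25 at 14) — 5 left.
Lab D first at 8: only 5 left, fill 5.
Total = 15×40 + 14×25 + 8×5 = 990.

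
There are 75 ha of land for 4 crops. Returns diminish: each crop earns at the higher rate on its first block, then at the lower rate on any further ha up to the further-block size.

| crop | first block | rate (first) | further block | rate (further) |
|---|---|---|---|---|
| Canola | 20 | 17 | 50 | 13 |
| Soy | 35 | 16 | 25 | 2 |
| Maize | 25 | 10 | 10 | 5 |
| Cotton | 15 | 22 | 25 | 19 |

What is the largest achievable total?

Rank every tier by rate: Cotton/tier1 22 > Cotton/tier2 19 > Canola/tier1 17 > Soy/tier1 16 > Canola/tier2 13 > Maize/tier1 10 > Maize/tier2 5 > Soy/tier2 2.
Cotton tier1 at 22: fill all 15 → 60 left.
Cotton/tier2 (19): +25 → 35 left.
Fill Canola tier1 block (20 at 17) → 15 left.
Soy tier1 at 16: only 15 left, fill 15.
Total = 22×15 + 19×25 + 17×20 + 16×15 = 1385.

1385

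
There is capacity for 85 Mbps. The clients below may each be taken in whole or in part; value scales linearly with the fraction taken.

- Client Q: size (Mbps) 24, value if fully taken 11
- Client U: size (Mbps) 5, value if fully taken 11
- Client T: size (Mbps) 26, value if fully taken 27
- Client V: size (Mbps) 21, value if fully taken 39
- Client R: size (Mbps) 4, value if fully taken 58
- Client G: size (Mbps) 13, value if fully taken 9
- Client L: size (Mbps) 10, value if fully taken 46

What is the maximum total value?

Best value per unit of size first: Client R 58/4≈14.5, Client L 46/10≈4.6, Client U 11/5≈2.2, Client V 39/21≈1.86, Client T 27/26≈1.04, Client G 9/13≈0.692, Client Q 11/24≈0.458.
Take all of Client R (4 Mbps, value 58) — 81 Mbps left.
Take all of Client L (10 Mbps, value 46) — 71 Mbps left.
All 5 Mbps of Client U fit (value 11) — 66 remain.
Take all of Client V (21 Mbps, value 39) — 45 Mbps left.
Client T: take in full, 26 Mbps for value 27 — 19 left.
All 13 Mbps of Client G fit (value 9) — 6 remain.
Fill the last 6 Mbps with part of Client Q: 6/24 of it earns 2.75.
Total value = 192.75.

192.75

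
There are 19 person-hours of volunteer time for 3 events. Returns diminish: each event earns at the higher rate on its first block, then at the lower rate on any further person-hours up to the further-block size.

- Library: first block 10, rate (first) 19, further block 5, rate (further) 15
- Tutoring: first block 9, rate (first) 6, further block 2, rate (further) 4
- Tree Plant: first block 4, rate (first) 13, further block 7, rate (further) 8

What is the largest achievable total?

317

Order all 6 blocks by rate: Library/T1 19 > Library/T2 15 > Tree Plant/T1 13 > Tree Plant/T2 8 > Tutoring/T1 6 > Tutoring/T2 4.
Library T1 at 19: fill all 10 ; 9 left.
Fill Library T2 block (5 at 15) ; 4 left.
Tree Plant/T1 (13): +4 ; 0 left.
Total = 19×10 + 15×5 + 13×4 = 317.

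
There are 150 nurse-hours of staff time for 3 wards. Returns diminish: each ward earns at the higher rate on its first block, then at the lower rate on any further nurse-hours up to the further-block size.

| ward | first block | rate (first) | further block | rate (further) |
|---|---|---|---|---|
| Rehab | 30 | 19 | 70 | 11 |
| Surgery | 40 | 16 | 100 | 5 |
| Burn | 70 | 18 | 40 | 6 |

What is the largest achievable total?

2580

Order all 6 blocks by rate: Rehab/first 19 > Burn/first 18 > Surgery/first 16 > Rehab/second 11 > Burn/second 6 > Surgery/second 5.
Rehab first at 19: fill all 30 → 120 left.
Burn first at 18: fill all 70 → 50 left.
Surgery/first (16): +40 → 10 left.
Rehab/second: +10 of 70 at 11; pool empty.
Total = 19×30 + 18×70 + 16×40 + 11×10 = 2580.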